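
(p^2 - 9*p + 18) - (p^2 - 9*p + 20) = -2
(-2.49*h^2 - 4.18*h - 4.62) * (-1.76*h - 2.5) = 4.3824*h^3 + 13.5818*h^2 + 18.5812*h + 11.55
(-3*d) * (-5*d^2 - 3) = 15*d^3 + 9*d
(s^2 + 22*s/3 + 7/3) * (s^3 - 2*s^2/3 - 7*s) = s^5 + 20*s^4/3 - 86*s^3/9 - 476*s^2/9 - 49*s/3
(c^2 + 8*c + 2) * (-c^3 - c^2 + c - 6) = -c^5 - 9*c^4 - 9*c^3 - 46*c - 12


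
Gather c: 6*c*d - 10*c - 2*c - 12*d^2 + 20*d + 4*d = c*(6*d - 12) - 12*d^2 + 24*d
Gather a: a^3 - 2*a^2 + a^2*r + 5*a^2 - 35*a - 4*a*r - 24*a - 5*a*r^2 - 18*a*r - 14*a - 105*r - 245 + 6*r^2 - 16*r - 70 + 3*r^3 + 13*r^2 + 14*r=a^3 + a^2*(r + 3) + a*(-5*r^2 - 22*r - 73) + 3*r^3 + 19*r^2 - 107*r - 315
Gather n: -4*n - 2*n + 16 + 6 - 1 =21 - 6*n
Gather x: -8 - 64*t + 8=-64*t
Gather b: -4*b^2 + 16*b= -4*b^2 + 16*b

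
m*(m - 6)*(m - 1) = m^3 - 7*m^2 + 6*m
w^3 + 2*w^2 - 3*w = w*(w - 1)*(w + 3)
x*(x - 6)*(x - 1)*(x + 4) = x^4 - 3*x^3 - 22*x^2 + 24*x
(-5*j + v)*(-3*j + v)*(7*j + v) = 105*j^3 - 41*j^2*v - j*v^2 + v^3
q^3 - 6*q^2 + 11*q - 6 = (q - 3)*(q - 2)*(q - 1)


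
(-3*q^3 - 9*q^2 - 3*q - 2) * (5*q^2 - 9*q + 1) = -15*q^5 - 18*q^4 + 63*q^3 + 8*q^2 + 15*q - 2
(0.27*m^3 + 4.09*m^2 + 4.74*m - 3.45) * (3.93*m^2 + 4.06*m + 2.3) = 1.0611*m^5 + 17.1699*m^4 + 35.8546*m^3 + 15.0929*m^2 - 3.105*m - 7.935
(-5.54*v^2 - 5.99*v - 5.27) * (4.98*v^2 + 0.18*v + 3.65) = -27.5892*v^4 - 30.8274*v^3 - 47.5438*v^2 - 22.8121*v - 19.2355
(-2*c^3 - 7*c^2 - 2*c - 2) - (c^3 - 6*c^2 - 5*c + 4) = -3*c^3 - c^2 + 3*c - 6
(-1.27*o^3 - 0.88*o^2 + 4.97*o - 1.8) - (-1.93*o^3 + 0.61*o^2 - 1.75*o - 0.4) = 0.66*o^3 - 1.49*o^2 + 6.72*o - 1.4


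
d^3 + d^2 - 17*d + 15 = (d - 3)*(d - 1)*(d + 5)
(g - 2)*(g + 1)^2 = g^3 - 3*g - 2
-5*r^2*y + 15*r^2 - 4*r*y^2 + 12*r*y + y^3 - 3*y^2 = (-5*r + y)*(r + y)*(y - 3)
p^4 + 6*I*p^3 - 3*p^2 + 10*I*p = p*(p - I)*(p + 2*I)*(p + 5*I)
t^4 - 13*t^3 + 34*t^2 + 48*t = t*(t - 8)*(t - 6)*(t + 1)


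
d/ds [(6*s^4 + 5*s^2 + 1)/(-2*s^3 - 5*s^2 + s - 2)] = (-12*s^6 - 60*s^5 + 28*s^4 - 48*s^3 + 11*s^2 - 10*s - 1)/(4*s^6 + 20*s^5 + 21*s^4 - 2*s^3 + 21*s^2 - 4*s + 4)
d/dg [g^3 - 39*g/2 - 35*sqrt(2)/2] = 3*g^2 - 39/2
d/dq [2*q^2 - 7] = 4*q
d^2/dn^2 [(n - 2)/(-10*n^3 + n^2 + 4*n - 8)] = 2*(-4*(n - 2)*(-15*n^2 + n + 2)^2 + (30*n^2 - 2*n + (n - 2)*(30*n - 1) - 4)*(10*n^3 - n^2 - 4*n + 8))/(10*n^3 - n^2 - 4*n + 8)^3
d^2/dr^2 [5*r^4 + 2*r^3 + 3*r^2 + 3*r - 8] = 60*r^2 + 12*r + 6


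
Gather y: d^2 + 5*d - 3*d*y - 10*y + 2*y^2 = d^2 + 5*d + 2*y^2 + y*(-3*d - 10)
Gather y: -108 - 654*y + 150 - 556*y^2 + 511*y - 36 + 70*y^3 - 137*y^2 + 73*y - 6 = 70*y^3 - 693*y^2 - 70*y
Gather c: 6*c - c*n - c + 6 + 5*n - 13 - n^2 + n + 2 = c*(5 - n) - n^2 + 6*n - 5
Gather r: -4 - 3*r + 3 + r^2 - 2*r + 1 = r^2 - 5*r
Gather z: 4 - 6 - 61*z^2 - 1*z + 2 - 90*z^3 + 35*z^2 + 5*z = -90*z^3 - 26*z^2 + 4*z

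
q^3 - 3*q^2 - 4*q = q*(q - 4)*(q + 1)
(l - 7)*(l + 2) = l^2 - 5*l - 14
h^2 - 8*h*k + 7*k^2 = (h - 7*k)*(h - k)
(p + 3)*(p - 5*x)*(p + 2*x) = p^3 - 3*p^2*x + 3*p^2 - 10*p*x^2 - 9*p*x - 30*x^2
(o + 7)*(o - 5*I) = o^2 + 7*o - 5*I*o - 35*I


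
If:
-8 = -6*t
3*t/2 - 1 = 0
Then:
No Solution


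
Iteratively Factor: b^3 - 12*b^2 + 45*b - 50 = (b - 5)*(b^2 - 7*b + 10) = (b - 5)*(b - 2)*(b - 5)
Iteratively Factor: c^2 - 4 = (c - 2)*(c + 2)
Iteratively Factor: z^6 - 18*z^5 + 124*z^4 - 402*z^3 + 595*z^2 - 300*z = (z - 1)*(z^5 - 17*z^4 + 107*z^3 - 295*z^2 + 300*z) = (z - 5)*(z - 1)*(z^4 - 12*z^3 + 47*z^2 - 60*z) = (z - 5)*(z - 4)*(z - 1)*(z^3 - 8*z^2 + 15*z) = (z - 5)^2*(z - 4)*(z - 1)*(z^2 - 3*z) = (z - 5)^2*(z - 4)*(z - 3)*(z - 1)*(z)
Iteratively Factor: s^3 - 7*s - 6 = (s + 2)*(s^2 - 2*s - 3) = (s + 1)*(s + 2)*(s - 3)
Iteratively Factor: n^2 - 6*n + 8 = (n - 4)*(n - 2)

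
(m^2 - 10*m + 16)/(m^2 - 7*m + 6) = (m^2 - 10*m + 16)/(m^2 - 7*m + 6)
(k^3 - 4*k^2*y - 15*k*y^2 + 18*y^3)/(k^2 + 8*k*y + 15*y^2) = (k^2 - 7*k*y + 6*y^2)/(k + 5*y)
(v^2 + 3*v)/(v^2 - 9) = v/(v - 3)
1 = 1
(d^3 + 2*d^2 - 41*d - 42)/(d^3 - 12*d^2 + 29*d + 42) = (d + 7)/(d - 7)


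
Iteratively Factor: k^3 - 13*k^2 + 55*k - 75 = (k - 5)*(k^2 - 8*k + 15) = (k - 5)^2*(k - 3)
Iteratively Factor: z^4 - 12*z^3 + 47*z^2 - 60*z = (z - 5)*(z^3 - 7*z^2 + 12*z) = (z - 5)*(z - 4)*(z^2 - 3*z) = z*(z - 5)*(z - 4)*(z - 3)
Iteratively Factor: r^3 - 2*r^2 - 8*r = (r - 4)*(r^2 + 2*r) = r*(r - 4)*(r + 2)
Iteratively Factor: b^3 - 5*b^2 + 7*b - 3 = (b - 1)*(b^2 - 4*b + 3) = (b - 1)^2*(b - 3)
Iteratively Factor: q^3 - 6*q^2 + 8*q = (q - 2)*(q^2 - 4*q) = q*(q - 2)*(q - 4)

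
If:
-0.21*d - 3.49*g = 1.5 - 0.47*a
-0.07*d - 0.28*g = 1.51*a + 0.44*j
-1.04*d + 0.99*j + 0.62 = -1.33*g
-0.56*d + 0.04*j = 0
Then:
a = 0.10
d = -0.01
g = -0.42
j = -0.07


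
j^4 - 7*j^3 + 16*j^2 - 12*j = j*(j - 3)*(j - 2)^2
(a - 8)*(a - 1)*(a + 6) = a^3 - 3*a^2 - 46*a + 48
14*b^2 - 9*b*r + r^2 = (-7*b + r)*(-2*b + r)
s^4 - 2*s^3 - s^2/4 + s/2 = s*(s - 2)*(s - 1/2)*(s + 1/2)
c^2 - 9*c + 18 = (c - 6)*(c - 3)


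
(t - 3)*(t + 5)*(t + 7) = t^3 + 9*t^2 - t - 105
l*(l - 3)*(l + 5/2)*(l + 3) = l^4 + 5*l^3/2 - 9*l^2 - 45*l/2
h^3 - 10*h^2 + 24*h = h*(h - 6)*(h - 4)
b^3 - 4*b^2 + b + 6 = (b - 3)*(b - 2)*(b + 1)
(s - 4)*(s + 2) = s^2 - 2*s - 8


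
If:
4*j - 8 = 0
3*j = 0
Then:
No Solution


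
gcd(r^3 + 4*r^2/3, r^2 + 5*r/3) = r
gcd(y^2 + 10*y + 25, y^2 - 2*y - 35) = y + 5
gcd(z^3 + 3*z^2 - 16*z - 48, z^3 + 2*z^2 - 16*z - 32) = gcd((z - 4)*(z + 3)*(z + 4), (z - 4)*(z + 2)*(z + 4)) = z^2 - 16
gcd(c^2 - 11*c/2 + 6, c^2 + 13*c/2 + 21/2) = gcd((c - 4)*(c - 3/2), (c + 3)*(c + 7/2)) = 1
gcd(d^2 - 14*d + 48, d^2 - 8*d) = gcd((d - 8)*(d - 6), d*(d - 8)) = d - 8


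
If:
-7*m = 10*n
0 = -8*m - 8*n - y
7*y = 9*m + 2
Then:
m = -10/129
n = 7/129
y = 8/43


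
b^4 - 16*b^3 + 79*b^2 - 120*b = b*(b - 8)*(b - 5)*(b - 3)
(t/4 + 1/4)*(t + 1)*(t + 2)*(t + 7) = t^4/4 + 11*t^3/4 + 33*t^2/4 + 37*t/4 + 7/2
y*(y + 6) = y^2 + 6*y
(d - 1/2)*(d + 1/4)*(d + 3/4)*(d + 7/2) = d^4 + 4*d^3 + 23*d^2/16 - 19*d/16 - 21/64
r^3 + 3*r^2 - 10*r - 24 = (r - 3)*(r + 2)*(r + 4)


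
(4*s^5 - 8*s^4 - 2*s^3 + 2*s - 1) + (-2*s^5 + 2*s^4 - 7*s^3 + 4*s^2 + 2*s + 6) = 2*s^5 - 6*s^4 - 9*s^3 + 4*s^2 + 4*s + 5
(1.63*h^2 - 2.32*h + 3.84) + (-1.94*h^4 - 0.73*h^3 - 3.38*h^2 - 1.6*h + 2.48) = -1.94*h^4 - 0.73*h^3 - 1.75*h^2 - 3.92*h + 6.32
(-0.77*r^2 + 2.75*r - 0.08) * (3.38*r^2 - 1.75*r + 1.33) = -2.6026*r^4 + 10.6425*r^3 - 6.107*r^2 + 3.7975*r - 0.1064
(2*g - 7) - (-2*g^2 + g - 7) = 2*g^2 + g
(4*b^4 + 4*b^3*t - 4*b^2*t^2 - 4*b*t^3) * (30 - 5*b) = -20*b^5 - 20*b^4*t + 120*b^4 + 20*b^3*t^2 + 120*b^3*t + 20*b^2*t^3 - 120*b^2*t^2 - 120*b*t^3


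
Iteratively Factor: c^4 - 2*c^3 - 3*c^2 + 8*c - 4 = (c - 1)*(c^3 - c^2 - 4*c + 4) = (c - 2)*(c - 1)*(c^2 + c - 2) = (c - 2)*(c - 1)*(c + 2)*(c - 1)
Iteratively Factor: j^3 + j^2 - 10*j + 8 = (j - 1)*(j^2 + 2*j - 8) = (j - 2)*(j - 1)*(j + 4)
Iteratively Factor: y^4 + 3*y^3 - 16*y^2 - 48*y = (y)*(y^3 + 3*y^2 - 16*y - 48) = y*(y + 4)*(y^2 - y - 12) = y*(y - 4)*(y + 4)*(y + 3)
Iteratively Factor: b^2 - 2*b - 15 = (b + 3)*(b - 5)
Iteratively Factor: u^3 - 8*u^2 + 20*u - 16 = (u - 2)*(u^2 - 6*u + 8) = (u - 2)^2*(u - 4)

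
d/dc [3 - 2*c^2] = -4*c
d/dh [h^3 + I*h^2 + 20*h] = 3*h^2 + 2*I*h + 20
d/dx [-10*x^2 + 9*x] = 9 - 20*x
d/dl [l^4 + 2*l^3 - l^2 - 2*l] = 4*l^3 + 6*l^2 - 2*l - 2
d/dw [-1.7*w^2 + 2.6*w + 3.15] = 2.6 - 3.4*w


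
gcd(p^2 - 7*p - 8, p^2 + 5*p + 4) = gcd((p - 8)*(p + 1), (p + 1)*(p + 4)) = p + 1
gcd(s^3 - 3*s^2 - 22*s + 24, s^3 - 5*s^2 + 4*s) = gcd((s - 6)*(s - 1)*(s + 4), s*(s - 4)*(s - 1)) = s - 1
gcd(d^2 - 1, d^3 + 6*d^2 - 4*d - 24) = 1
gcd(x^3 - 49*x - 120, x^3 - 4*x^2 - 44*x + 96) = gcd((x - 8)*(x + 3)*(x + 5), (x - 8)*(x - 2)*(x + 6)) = x - 8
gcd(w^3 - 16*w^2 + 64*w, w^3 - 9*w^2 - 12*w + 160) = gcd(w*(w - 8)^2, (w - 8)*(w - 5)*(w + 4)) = w - 8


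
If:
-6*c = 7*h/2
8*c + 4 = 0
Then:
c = -1/2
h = 6/7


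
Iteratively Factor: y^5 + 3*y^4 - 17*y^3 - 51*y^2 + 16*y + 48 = (y + 3)*(y^4 - 17*y^2 + 16) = (y + 1)*(y + 3)*(y^3 - y^2 - 16*y + 16) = (y - 4)*(y + 1)*(y + 3)*(y^2 + 3*y - 4) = (y - 4)*(y + 1)*(y + 3)*(y + 4)*(y - 1)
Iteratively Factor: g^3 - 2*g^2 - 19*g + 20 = (g + 4)*(g^2 - 6*g + 5) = (g - 5)*(g + 4)*(g - 1)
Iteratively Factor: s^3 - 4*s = (s)*(s^2 - 4) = s*(s - 2)*(s + 2)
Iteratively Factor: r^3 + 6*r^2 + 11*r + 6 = (r + 2)*(r^2 + 4*r + 3) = (r + 2)*(r + 3)*(r + 1)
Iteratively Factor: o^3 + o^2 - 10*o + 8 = (o + 4)*(o^2 - 3*o + 2) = (o - 2)*(o + 4)*(o - 1)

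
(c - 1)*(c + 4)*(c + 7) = c^3 + 10*c^2 + 17*c - 28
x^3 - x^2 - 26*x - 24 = (x - 6)*(x + 1)*(x + 4)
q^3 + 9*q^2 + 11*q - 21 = (q - 1)*(q + 3)*(q + 7)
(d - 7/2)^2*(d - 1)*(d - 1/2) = d^4 - 17*d^3/2 + 93*d^2/4 - 175*d/8 + 49/8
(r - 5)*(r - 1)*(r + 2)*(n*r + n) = n*r^4 - 3*n*r^3 - 11*n*r^2 + 3*n*r + 10*n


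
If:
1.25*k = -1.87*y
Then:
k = -1.496*y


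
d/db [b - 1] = 1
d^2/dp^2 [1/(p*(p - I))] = 2*(p^2 + p*(p - I) + (p - I)^2)/(p^3*(p - I)^3)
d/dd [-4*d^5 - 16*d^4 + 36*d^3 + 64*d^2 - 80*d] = -20*d^4 - 64*d^3 + 108*d^2 + 128*d - 80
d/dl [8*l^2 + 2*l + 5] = 16*l + 2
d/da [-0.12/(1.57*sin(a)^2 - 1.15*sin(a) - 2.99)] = (0.3768*sin(a) - 0.138)*cos(a)/(-1.57*sin(a)^2 + 1.15*sin(a) + 2.99)^2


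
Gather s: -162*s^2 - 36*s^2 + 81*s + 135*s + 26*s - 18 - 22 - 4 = -198*s^2 + 242*s - 44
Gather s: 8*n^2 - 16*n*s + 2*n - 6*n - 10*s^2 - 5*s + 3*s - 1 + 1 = 8*n^2 - 4*n - 10*s^2 + s*(-16*n - 2)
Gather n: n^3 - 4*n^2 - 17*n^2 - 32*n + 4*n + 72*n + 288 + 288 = n^3 - 21*n^2 + 44*n + 576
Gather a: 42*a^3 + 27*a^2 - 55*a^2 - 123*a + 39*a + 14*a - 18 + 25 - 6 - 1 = 42*a^3 - 28*a^2 - 70*a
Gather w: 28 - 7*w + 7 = 35 - 7*w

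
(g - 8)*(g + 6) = g^2 - 2*g - 48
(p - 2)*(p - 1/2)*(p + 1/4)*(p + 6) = p^4 + 15*p^3/4 - 105*p^2/8 + 5*p/2 + 3/2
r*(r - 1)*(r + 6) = r^3 + 5*r^2 - 6*r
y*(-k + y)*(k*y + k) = -k^2*y^2 - k^2*y + k*y^3 + k*y^2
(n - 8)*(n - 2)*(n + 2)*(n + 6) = n^4 - 2*n^3 - 52*n^2 + 8*n + 192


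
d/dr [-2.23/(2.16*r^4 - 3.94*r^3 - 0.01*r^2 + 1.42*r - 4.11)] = (19.2672*r^3 - 26.3586*r^2 - 0.0446*r + 3.1666)/(-2.16*r^4 + 3.94*r^3 + 0.01*r^2 - 1.42*r + 4.11)^2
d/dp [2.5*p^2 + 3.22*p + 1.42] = 5.0*p + 3.22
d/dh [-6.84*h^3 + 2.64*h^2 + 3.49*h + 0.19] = -20.52*h^2 + 5.28*h + 3.49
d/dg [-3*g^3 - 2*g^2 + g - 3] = -9*g^2 - 4*g + 1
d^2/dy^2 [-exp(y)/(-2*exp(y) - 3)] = (9 - 6*exp(y))*exp(y)/(8*exp(3*y) + 36*exp(2*y) + 54*exp(y) + 27)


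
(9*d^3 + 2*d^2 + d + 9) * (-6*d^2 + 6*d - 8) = -54*d^5 + 42*d^4 - 66*d^3 - 64*d^2 + 46*d - 72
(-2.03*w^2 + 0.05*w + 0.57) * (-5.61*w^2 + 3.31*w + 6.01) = 11.3883*w^4 - 6.9998*w^3 - 15.2325*w^2 + 2.1872*w + 3.4257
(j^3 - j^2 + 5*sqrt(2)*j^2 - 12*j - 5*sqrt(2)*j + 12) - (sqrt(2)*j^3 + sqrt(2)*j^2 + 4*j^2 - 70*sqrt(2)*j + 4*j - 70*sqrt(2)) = -sqrt(2)*j^3 + j^3 - 5*j^2 + 4*sqrt(2)*j^2 - 16*j + 65*sqrt(2)*j + 12 + 70*sqrt(2)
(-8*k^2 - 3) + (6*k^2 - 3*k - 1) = -2*k^2 - 3*k - 4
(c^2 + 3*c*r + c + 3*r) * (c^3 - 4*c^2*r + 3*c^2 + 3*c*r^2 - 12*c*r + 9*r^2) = c^5 - c^4*r + 4*c^4 - 9*c^3*r^2 - 4*c^3*r + 3*c^3 + 9*c^2*r^3 - 36*c^2*r^2 - 3*c^2*r + 36*c*r^3 - 27*c*r^2 + 27*r^3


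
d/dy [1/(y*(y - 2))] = 2*(1 - y)/(y^2*(y^2 - 4*y + 4))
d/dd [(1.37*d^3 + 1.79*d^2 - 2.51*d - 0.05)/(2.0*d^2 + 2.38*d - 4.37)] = (2.74*d^4 + 6.5212*d^3 - 8.6805*d^2 - 15.4446*d + 11.0877)/(4.0*d^4 + 9.52*d^3 - 11.8156*d^2 - 20.8012*d + 19.0969)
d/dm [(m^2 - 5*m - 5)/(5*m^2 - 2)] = (25*m^2 + 46*m + 10)/(25*m^4 - 20*m^2 + 4)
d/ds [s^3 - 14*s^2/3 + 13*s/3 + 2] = 3*s^2 - 28*s/3 + 13/3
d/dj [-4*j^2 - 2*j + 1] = -8*j - 2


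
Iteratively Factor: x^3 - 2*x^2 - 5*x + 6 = (x - 1)*(x^2 - x - 6) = (x - 1)*(x + 2)*(x - 3)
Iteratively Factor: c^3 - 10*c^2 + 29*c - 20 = (c - 5)*(c^2 - 5*c + 4) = (c - 5)*(c - 4)*(c - 1)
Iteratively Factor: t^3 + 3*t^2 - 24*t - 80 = (t - 5)*(t^2 + 8*t + 16) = (t - 5)*(t + 4)*(t + 4)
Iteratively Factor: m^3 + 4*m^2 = (m)*(m^2 + 4*m) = m^2*(m + 4)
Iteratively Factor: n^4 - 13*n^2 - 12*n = (n + 1)*(n^3 - n^2 - 12*n) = n*(n + 1)*(n^2 - n - 12) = n*(n + 1)*(n + 3)*(n - 4)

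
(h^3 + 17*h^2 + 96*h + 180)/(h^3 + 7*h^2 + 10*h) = (h^2 + 12*h + 36)/(h*(h + 2))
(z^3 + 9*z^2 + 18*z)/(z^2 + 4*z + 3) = z*(z + 6)/(z + 1)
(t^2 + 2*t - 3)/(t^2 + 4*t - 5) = (t + 3)/(t + 5)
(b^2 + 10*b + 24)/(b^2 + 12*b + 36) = (b + 4)/(b + 6)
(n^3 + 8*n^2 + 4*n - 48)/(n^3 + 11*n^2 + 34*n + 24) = (n - 2)/(n + 1)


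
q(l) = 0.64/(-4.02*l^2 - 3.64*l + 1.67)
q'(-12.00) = -0.00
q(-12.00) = -0.00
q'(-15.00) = -0.00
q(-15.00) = -0.00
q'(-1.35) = -8.38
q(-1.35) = -0.86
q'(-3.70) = -0.01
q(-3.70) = -0.02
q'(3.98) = 0.00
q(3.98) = -0.01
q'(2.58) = 0.01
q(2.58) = -0.02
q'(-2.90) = -0.03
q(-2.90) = -0.03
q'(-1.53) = -1.18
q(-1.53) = -0.29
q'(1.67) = 0.04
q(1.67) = -0.04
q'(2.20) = 0.02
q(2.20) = -0.02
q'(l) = 0.64*(8.04*l + 3.64)/(-4.02*l^2 - 3.64*l + 1.67)^2 = (5.1456*l + 2.3296)/(4.02*l^2 + 3.64*l - 1.67)^2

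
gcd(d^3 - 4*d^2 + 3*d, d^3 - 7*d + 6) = d - 1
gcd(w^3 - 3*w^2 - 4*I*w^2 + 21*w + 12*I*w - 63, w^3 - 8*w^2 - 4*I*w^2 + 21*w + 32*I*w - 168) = w^2 - 4*I*w + 21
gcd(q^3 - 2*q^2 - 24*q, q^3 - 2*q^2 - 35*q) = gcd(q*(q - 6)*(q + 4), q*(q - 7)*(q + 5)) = q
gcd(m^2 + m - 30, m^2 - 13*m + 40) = m - 5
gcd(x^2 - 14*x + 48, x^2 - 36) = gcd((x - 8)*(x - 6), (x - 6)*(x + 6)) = x - 6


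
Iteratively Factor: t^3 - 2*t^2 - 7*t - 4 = (t + 1)*(t^2 - 3*t - 4) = (t - 4)*(t + 1)*(t + 1)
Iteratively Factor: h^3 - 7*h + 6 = (h - 1)*(h^2 + h - 6) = (h - 2)*(h - 1)*(h + 3)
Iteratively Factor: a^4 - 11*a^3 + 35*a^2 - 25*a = (a - 5)*(a^3 - 6*a^2 + 5*a) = a*(a - 5)*(a^2 - 6*a + 5) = a*(a - 5)*(a - 1)*(a - 5)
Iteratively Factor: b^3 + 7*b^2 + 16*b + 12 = (b + 3)*(b^2 + 4*b + 4) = (b + 2)*(b + 3)*(b + 2)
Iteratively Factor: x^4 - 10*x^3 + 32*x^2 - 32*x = (x - 2)*(x^3 - 8*x^2 + 16*x) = x*(x - 2)*(x^2 - 8*x + 16) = x*(x - 4)*(x - 2)*(x - 4)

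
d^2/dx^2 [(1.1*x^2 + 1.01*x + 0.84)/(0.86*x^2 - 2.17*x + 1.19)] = (5.599632*x^3 - 3.026856*x^2 - 15.607452*x + 14.523306)/(0.636056*x^6 - 4.814796*x^5 + 14.789334*x^4 - 23.542981*x^3 + 20.464311*x^2 - 9.218811*x + 1.685159)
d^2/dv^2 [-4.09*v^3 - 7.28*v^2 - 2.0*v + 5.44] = -24.54*v - 14.56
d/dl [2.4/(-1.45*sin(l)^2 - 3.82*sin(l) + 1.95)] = (6.96*sin(l) + 9.168)*cos(l)/(1.45*sin(l)^2 + 3.82*sin(l) - 1.95)^2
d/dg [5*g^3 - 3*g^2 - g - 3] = 15*g^2 - 6*g - 1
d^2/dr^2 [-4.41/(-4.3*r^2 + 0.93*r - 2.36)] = (-163.0818*r^2 + 35.27118*r + 4.41*(8.6*r - 0.93)*(17.2*r - 1.86) - 89.50536)/(4.3*r^2 - 0.93*r + 2.36)^3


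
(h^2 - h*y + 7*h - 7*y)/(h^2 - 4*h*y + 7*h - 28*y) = (-h + y)/(-h + 4*y)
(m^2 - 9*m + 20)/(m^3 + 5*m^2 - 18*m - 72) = (m - 5)/(m^2 + 9*m + 18)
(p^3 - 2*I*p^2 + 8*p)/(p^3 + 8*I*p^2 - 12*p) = (p - 4*I)/(p + 6*I)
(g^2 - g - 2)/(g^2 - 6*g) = (g^2 - g - 2)/(g*(g - 6))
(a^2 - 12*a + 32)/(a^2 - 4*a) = (a - 8)/a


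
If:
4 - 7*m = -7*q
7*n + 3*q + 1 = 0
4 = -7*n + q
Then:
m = 37/28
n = -13/28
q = 3/4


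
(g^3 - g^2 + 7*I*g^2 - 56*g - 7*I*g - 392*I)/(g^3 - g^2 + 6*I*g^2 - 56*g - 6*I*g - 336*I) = (g + 7*I)/(g + 6*I)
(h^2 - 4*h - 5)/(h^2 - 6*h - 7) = (h - 5)/(h - 7)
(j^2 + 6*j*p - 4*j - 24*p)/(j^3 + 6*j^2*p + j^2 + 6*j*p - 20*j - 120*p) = 1/(j + 5)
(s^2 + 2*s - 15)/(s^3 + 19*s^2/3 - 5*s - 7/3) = 3*(s^2 + 2*s - 15)/(3*s^3 + 19*s^2 - 15*s - 7)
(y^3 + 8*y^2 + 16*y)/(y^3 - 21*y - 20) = y*(y + 4)/(y^2 - 4*y - 5)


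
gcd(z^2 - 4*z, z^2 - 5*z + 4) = z - 4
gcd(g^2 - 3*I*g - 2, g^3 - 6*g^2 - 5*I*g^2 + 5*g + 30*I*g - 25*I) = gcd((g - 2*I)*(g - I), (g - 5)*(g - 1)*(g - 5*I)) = 1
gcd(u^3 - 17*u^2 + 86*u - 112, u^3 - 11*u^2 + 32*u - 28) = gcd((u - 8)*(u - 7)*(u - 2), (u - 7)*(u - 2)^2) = u^2 - 9*u + 14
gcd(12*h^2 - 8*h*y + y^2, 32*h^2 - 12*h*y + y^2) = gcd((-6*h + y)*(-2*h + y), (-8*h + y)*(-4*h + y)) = 1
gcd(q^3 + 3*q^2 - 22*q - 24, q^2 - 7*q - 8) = q + 1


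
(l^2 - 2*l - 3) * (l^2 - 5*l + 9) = l^4 - 7*l^3 + 16*l^2 - 3*l - 27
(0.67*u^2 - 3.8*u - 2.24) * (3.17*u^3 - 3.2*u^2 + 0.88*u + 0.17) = 2.1239*u^5 - 14.19*u^4 + 5.6488*u^3 + 3.9379*u^2 - 2.6172*u - 0.3808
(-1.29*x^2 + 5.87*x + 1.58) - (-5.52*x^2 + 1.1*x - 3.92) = 4.23*x^2 + 4.77*x + 5.5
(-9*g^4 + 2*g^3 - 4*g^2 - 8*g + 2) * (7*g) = -63*g^5 + 14*g^4 - 28*g^3 - 56*g^2 + 14*g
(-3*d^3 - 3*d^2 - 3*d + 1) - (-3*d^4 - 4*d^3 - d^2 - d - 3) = 3*d^4 + d^3 - 2*d^2 - 2*d + 4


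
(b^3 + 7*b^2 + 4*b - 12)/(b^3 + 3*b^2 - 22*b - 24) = (b^2 + b - 2)/(b^2 - 3*b - 4)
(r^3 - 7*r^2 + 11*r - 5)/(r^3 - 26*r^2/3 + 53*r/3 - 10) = 3*(r^2 - 6*r + 5)/(3*r^2 - 23*r + 30)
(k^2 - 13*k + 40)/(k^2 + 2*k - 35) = (k - 8)/(k + 7)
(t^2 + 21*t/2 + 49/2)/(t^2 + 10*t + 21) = (t + 7/2)/(t + 3)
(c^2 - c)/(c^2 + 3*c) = (c - 1)/(c + 3)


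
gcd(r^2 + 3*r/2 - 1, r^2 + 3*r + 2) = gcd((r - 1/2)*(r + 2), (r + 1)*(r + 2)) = r + 2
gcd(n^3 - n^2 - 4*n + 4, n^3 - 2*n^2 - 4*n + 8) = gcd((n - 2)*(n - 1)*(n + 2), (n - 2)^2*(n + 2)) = n^2 - 4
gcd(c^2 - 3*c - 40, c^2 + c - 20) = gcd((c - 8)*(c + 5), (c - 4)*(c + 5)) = c + 5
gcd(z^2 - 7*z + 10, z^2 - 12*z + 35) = z - 5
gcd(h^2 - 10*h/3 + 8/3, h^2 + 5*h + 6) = 1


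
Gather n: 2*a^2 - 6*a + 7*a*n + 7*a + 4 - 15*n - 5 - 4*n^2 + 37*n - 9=2*a^2 + a - 4*n^2 + n*(7*a + 22) - 10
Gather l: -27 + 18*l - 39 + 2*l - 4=20*l - 70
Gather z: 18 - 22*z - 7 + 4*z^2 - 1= 4*z^2 - 22*z + 10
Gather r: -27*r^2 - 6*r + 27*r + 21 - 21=-27*r^2 + 21*r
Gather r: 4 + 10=14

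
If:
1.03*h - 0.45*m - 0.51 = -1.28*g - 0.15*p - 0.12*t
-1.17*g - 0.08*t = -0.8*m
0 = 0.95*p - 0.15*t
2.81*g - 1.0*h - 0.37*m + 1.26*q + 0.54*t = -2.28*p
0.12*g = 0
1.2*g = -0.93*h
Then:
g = 0.00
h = 0.00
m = 0.52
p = 0.82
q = -3.54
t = 5.17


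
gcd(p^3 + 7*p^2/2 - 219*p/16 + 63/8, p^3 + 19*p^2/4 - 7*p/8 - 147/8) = p - 7/4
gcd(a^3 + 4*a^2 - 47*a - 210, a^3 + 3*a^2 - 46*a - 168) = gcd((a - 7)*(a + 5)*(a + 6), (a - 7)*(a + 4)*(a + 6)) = a^2 - a - 42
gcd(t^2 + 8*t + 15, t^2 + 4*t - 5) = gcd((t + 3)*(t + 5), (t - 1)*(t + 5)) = t + 5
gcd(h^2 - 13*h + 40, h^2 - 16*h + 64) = h - 8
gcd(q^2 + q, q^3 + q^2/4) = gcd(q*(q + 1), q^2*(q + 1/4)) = q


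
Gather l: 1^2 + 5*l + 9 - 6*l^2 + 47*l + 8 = -6*l^2 + 52*l + 18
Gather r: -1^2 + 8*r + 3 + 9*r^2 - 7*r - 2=9*r^2 + r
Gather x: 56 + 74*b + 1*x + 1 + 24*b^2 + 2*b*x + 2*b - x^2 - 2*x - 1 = 24*b^2 + 76*b - x^2 + x*(2*b - 1) + 56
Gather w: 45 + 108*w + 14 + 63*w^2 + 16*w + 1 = 63*w^2 + 124*w + 60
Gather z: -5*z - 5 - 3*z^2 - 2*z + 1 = -3*z^2 - 7*z - 4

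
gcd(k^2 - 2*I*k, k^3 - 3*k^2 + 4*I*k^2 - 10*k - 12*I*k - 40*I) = 1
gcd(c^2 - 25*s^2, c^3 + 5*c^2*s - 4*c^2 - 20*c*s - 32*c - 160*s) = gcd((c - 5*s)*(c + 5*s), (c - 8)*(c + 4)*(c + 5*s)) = c + 5*s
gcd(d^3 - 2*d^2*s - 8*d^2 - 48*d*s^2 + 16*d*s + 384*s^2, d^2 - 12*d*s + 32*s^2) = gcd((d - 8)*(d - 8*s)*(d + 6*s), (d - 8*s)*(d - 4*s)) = -d + 8*s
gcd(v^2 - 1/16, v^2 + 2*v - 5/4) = 1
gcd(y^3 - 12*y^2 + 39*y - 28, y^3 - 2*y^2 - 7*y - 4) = y - 4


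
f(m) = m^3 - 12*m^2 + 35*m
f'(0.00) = 35.00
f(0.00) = 0.00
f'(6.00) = -1.00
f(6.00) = -6.00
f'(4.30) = -12.73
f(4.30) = 8.13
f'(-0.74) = 54.40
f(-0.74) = -32.88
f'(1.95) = -0.39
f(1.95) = 30.03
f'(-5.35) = 249.27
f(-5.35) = -683.85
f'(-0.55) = 49.11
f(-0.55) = -23.05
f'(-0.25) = 41.19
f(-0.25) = -9.52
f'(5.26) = -8.24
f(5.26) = -2.38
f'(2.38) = -5.13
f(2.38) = 28.81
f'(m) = 3*m^2 - 24*m + 35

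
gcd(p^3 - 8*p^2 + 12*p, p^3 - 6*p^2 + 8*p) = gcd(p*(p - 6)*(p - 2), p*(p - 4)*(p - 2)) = p^2 - 2*p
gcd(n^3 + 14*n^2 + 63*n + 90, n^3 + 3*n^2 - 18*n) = n + 6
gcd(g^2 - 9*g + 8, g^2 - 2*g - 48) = g - 8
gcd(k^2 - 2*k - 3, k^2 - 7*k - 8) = k + 1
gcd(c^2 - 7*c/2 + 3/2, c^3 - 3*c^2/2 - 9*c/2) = c - 3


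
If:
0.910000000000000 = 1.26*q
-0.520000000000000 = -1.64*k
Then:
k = 0.32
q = 0.72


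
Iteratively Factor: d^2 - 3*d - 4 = (d + 1)*(d - 4)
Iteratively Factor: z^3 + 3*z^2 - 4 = (z - 1)*(z^2 + 4*z + 4) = (z - 1)*(z + 2)*(z + 2)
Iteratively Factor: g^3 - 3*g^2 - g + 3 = (g - 1)*(g^2 - 2*g - 3) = (g - 1)*(g + 1)*(g - 3)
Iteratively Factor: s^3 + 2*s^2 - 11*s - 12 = (s + 4)*(s^2 - 2*s - 3) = (s - 3)*(s + 4)*(s + 1)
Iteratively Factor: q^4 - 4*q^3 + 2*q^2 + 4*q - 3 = (q + 1)*(q^3 - 5*q^2 + 7*q - 3) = (q - 1)*(q + 1)*(q^2 - 4*q + 3) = (q - 1)^2*(q + 1)*(q - 3)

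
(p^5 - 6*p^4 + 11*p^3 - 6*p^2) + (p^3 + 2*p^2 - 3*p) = p^5 - 6*p^4 + 12*p^3 - 4*p^2 - 3*p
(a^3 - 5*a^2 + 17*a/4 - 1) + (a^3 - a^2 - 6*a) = 2*a^3 - 6*a^2 - 7*a/4 - 1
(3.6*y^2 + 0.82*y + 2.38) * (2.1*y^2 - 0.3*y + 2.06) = 7.56*y^4 + 0.642*y^3 + 12.168*y^2 + 0.9752*y + 4.9028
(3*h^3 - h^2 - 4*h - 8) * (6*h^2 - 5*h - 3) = 18*h^5 - 21*h^4 - 28*h^3 - 25*h^2 + 52*h + 24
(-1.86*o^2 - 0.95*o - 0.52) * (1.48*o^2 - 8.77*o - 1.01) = -2.7528*o^4 + 14.9062*o^3 + 9.4405*o^2 + 5.5199*o + 0.5252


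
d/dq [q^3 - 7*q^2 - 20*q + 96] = 3*q^2 - 14*q - 20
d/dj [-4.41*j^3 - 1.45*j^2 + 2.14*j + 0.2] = -13.23*j^2 - 2.9*j + 2.14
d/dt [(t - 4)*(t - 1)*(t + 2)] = 3*t^2 - 6*t - 6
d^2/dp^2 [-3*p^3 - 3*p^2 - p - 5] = -18*p - 6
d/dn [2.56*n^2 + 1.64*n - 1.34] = 5.12*n + 1.64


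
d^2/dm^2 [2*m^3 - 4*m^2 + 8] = 12*m - 8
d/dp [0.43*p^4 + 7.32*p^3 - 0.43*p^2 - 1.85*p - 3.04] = 1.72*p^3 + 21.96*p^2 - 0.86*p - 1.85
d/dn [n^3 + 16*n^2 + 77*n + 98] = 3*n^2 + 32*n + 77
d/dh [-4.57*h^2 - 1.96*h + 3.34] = -9.14*h - 1.96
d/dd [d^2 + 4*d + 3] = 2*d + 4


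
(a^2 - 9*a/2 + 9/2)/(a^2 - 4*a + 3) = (a - 3/2)/(a - 1)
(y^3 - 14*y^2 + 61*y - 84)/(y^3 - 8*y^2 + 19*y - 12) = (y - 7)/(y - 1)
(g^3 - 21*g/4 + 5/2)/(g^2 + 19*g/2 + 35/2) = (g^2 - 5*g/2 + 1)/(g + 7)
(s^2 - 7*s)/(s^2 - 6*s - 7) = s/(s + 1)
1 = 1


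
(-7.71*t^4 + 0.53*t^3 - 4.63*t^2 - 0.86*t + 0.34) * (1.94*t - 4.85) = -14.9574*t^5 + 38.4217*t^4 - 11.5527*t^3 + 20.7871*t^2 + 4.8306*t - 1.649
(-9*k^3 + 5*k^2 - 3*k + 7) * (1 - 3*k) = 27*k^4 - 24*k^3 + 14*k^2 - 24*k + 7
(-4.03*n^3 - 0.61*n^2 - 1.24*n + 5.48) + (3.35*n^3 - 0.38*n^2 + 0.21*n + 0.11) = -0.68*n^3 - 0.99*n^2 - 1.03*n + 5.59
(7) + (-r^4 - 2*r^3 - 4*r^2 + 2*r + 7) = -r^4 - 2*r^3 - 4*r^2 + 2*r + 14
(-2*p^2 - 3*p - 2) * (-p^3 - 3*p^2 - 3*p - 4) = 2*p^5 + 9*p^4 + 17*p^3 + 23*p^2 + 18*p + 8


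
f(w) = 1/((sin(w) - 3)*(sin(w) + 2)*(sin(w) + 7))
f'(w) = -cos(w)/((sin(w) - 3)*(sin(w) + 2)*(sin(w) + 7)^2) - cos(w)/((sin(w) - 3)*(sin(w) + 2)^2*(sin(w) + 7)) - cos(w)/((sin(w) - 3)^2*(sin(w) + 2)*(sin(w) + 7)) = (-3*sin(w)^2 - 12*sin(w) + 13)*cos(w)/((sin(w) - 3)^2*(sin(w) + 2)^2*(sin(w) + 7)^2)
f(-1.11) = -0.04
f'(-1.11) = 0.01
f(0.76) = -0.02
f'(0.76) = 0.00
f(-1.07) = -0.04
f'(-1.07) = 0.01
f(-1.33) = -0.04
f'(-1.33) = 0.01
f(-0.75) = -0.03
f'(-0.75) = 0.02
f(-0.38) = -0.03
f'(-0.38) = 0.01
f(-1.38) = -0.04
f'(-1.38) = 0.01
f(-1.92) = -0.04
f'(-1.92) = -0.01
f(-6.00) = -0.02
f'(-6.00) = 0.00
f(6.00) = -0.03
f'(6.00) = 0.01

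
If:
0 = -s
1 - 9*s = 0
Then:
No Solution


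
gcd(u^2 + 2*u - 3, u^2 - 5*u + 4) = u - 1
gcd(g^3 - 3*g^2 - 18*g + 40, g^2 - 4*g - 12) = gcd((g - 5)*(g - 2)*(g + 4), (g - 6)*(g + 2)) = 1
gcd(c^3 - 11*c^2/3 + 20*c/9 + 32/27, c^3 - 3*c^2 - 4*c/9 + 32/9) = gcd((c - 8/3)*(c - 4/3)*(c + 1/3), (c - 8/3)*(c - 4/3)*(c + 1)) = c^2 - 4*c + 32/9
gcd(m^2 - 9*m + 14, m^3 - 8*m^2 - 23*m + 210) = m - 7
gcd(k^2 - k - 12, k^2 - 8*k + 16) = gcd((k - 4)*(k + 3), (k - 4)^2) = k - 4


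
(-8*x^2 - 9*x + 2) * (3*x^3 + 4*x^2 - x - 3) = -24*x^5 - 59*x^4 - 22*x^3 + 41*x^2 + 25*x - 6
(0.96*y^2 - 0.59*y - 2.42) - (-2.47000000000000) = 0.96*y^2 - 0.59*y + 0.0500000000000003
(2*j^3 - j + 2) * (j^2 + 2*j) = 2*j^5 + 4*j^4 - j^3 + 4*j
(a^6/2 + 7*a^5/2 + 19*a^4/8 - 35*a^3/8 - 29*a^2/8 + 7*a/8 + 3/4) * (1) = a^6/2 + 7*a^5/2 + 19*a^4/8 - 35*a^3/8 - 29*a^2/8 + 7*a/8 + 3/4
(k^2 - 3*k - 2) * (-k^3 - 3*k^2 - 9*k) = -k^5 + 2*k^3 + 33*k^2 + 18*k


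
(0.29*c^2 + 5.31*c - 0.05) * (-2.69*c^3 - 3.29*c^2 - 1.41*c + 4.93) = -0.7801*c^5 - 15.238*c^4 - 17.7443*c^3 - 5.8929*c^2 + 26.2488*c - 0.2465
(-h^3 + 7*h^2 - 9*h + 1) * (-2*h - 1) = 2*h^4 - 13*h^3 + 11*h^2 + 7*h - 1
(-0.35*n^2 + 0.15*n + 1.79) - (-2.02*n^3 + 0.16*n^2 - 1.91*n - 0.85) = 2.02*n^3 - 0.51*n^2 + 2.06*n + 2.64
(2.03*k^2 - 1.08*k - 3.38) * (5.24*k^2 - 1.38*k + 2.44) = 10.6372*k^4 - 8.4606*k^3 - 11.2676*k^2 + 2.0292*k - 8.2472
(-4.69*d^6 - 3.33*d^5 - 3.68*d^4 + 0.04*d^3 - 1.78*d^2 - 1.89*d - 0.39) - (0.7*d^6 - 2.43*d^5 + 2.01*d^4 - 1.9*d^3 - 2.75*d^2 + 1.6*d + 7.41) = -5.39*d^6 - 0.9*d^5 - 5.69*d^4 + 1.94*d^3 + 0.97*d^2 - 3.49*d - 7.8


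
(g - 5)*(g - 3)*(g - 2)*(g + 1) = g^4 - 9*g^3 + 21*g^2 + g - 30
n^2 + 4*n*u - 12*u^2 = (n - 2*u)*(n + 6*u)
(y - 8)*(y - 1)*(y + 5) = y^3 - 4*y^2 - 37*y + 40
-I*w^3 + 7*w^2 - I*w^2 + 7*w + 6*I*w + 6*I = (w + 1)*(w + 6*I)*(-I*w + 1)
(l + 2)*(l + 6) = l^2 + 8*l + 12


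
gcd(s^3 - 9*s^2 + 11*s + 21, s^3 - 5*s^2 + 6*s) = s - 3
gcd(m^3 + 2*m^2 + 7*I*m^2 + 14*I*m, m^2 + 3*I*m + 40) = 1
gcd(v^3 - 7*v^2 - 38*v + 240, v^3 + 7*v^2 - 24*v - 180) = v^2 + v - 30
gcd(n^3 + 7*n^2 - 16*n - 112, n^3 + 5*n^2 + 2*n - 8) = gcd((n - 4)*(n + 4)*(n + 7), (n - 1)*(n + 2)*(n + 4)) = n + 4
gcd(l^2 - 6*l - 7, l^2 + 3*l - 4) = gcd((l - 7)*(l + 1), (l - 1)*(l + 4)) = 1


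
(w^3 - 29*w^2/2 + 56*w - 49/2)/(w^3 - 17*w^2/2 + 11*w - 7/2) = (w - 7)/(w - 1)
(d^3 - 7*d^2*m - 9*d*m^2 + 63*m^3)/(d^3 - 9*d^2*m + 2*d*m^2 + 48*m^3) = (d^2 - 4*d*m - 21*m^2)/(d^2 - 6*d*m - 16*m^2)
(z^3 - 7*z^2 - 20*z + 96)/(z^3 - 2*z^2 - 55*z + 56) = (z^2 + z - 12)/(z^2 + 6*z - 7)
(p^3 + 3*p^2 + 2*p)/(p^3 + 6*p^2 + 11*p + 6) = p/(p + 3)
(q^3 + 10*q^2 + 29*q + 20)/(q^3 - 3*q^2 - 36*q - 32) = (q + 5)/(q - 8)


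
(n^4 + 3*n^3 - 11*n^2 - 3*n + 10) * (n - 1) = n^5 + 2*n^4 - 14*n^3 + 8*n^2 + 13*n - 10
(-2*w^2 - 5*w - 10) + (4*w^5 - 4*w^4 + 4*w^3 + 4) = 4*w^5 - 4*w^4 + 4*w^3 - 2*w^2 - 5*w - 6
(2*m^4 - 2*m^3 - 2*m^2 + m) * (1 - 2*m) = -4*m^5 + 6*m^4 + 2*m^3 - 4*m^2 + m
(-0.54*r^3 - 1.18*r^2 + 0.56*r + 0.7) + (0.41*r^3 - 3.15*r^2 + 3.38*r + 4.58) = -0.13*r^3 - 4.33*r^2 + 3.94*r + 5.28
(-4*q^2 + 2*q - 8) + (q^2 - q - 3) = -3*q^2 + q - 11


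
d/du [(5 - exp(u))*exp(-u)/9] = -5*exp(-u)/9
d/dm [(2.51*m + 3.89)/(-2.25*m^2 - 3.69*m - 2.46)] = (5.6475*m^2 + 17.505*m + 8.1795)/(5.0625*m^4 + 16.605*m^3 + 24.6861*m^2 + 18.1548*m + 6.0516)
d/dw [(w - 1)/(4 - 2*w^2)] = (-w^2/2 + w*(w - 1) + 1)/(w^2 - 2)^2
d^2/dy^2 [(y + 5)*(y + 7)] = 2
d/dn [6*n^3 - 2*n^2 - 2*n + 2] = 18*n^2 - 4*n - 2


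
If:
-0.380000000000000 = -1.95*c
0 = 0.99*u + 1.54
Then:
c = 0.19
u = -1.56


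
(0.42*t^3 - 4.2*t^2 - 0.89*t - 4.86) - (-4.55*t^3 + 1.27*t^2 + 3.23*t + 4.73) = 4.97*t^3 - 5.47*t^2 - 4.12*t - 9.59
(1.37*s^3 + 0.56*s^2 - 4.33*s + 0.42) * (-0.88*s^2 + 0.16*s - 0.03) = -1.2056*s^5 - 0.2736*s^4 + 3.8589*s^3 - 1.0792*s^2 + 0.1971*s - 0.0126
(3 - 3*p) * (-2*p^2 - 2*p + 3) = 6*p^3 - 15*p + 9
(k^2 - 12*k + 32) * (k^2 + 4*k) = k^4 - 8*k^3 - 16*k^2 + 128*k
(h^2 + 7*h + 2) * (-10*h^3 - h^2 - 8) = -10*h^5 - 71*h^4 - 27*h^3 - 10*h^2 - 56*h - 16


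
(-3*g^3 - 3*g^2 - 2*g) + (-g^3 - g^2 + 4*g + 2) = -4*g^3 - 4*g^2 + 2*g + 2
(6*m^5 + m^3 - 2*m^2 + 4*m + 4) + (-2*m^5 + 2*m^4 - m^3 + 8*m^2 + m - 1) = 4*m^5 + 2*m^4 + 6*m^2 + 5*m + 3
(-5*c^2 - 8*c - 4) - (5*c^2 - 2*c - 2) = -10*c^2 - 6*c - 2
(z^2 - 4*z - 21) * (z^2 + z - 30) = z^4 - 3*z^3 - 55*z^2 + 99*z + 630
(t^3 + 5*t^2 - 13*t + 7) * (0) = 0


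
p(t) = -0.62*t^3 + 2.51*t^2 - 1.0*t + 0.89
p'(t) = -1.86*t^2 + 5.02*t - 1.0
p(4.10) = -3.75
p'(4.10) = -11.68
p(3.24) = 2.91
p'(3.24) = -4.26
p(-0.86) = 4.00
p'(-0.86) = -6.69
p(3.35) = 2.40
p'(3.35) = -5.06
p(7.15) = -104.57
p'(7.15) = -60.19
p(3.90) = -1.61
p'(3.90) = -9.71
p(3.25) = 2.87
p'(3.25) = -4.33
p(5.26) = -25.15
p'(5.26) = -26.06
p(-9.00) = 665.18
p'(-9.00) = -196.84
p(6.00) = -48.67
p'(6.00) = -37.84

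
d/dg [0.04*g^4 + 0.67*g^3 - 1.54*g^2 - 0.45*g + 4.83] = 0.16*g^3 + 2.01*g^2 - 3.08*g - 0.45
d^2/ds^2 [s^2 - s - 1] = 2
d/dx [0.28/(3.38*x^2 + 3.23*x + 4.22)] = (-1.8928*x - 0.9044)/(3.38*x^2 + 3.23*x + 4.22)^2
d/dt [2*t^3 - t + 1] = 6*t^2 - 1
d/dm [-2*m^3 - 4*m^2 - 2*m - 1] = -6*m^2 - 8*m - 2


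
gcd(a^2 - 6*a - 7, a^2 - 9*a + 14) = a - 7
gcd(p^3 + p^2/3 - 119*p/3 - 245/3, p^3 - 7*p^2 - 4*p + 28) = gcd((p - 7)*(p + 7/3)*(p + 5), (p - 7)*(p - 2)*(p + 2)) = p - 7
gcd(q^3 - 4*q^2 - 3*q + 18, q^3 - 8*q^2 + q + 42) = q^2 - q - 6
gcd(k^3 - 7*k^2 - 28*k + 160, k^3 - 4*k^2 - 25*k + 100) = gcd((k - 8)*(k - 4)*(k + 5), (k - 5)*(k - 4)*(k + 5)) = k^2 + k - 20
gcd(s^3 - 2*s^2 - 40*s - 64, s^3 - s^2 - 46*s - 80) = s^2 - 6*s - 16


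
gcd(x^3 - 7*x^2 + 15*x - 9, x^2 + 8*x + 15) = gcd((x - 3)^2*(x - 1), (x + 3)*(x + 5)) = 1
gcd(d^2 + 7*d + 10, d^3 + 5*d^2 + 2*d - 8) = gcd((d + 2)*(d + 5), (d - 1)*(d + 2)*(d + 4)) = d + 2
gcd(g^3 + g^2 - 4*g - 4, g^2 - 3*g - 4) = g + 1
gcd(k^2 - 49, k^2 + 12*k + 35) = k + 7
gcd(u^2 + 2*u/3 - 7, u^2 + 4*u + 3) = u + 3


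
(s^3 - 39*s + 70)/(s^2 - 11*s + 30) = (s^2 + 5*s - 14)/(s - 6)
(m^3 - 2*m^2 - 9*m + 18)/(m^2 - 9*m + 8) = (m^3 - 2*m^2 - 9*m + 18)/(m^2 - 9*m + 8)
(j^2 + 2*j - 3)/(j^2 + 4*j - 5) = (j + 3)/(j + 5)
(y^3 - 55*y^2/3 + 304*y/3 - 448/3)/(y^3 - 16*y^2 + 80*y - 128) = (3*y^2 - 31*y + 56)/(3*(y^2 - 8*y + 16))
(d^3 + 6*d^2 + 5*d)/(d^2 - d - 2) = d*(d + 5)/(d - 2)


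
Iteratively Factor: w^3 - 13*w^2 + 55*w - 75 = (w - 3)*(w^2 - 10*w + 25) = (w - 5)*(w - 3)*(w - 5)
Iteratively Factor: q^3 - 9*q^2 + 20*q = (q - 4)*(q^2 - 5*q) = q*(q - 4)*(q - 5)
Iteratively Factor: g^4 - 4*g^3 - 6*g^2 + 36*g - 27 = (g - 3)*(g^3 - g^2 - 9*g + 9) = (g - 3)*(g + 3)*(g^2 - 4*g + 3) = (g - 3)^2*(g + 3)*(g - 1)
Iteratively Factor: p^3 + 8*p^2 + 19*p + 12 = (p + 4)*(p^2 + 4*p + 3) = (p + 3)*(p + 4)*(p + 1)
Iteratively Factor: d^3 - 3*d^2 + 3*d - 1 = (d - 1)*(d^2 - 2*d + 1) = (d - 1)^2*(d - 1)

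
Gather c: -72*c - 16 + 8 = -72*c - 8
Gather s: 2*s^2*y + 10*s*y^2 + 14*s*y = 2*s^2*y + s*(10*y^2 + 14*y)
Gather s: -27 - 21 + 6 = -42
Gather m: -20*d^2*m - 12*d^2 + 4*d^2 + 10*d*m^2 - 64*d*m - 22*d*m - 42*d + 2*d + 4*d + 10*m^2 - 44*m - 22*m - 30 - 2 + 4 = -8*d^2 - 36*d + m^2*(10*d + 10) + m*(-20*d^2 - 86*d - 66) - 28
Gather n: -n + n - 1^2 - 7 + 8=0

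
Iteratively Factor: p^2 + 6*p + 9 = (p + 3)*(p + 3)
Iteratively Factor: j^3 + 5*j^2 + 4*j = (j + 4)*(j^2 + j) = j*(j + 4)*(j + 1)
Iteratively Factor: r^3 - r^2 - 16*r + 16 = (r + 4)*(r^2 - 5*r + 4) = (r - 1)*(r + 4)*(r - 4)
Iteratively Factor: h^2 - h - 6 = (h + 2)*(h - 3)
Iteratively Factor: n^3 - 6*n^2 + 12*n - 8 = (n - 2)*(n^2 - 4*n + 4) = (n - 2)^2*(n - 2)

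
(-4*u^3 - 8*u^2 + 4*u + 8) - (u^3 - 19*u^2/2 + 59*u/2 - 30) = -5*u^3 + 3*u^2/2 - 51*u/2 + 38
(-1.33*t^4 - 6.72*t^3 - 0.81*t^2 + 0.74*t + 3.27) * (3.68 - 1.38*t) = 1.8354*t^5 + 4.3792*t^4 - 23.6118*t^3 - 4.002*t^2 - 1.7894*t + 12.0336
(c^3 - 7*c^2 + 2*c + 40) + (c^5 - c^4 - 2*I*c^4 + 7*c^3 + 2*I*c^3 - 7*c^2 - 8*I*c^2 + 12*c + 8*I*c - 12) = c^5 - c^4 - 2*I*c^4 + 8*c^3 + 2*I*c^3 - 14*c^2 - 8*I*c^2 + 14*c + 8*I*c + 28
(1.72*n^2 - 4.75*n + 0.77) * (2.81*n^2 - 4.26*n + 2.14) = 4.8332*n^4 - 20.6747*n^3 + 26.0795*n^2 - 13.4452*n + 1.6478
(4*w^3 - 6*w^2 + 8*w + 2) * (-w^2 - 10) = -4*w^5 + 6*w^4 - 48*w^3 + 58*w^2 - 80*w - 20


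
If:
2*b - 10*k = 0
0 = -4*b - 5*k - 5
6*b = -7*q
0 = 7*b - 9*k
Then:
No Solution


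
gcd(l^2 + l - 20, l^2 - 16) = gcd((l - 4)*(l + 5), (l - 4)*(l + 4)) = l - 4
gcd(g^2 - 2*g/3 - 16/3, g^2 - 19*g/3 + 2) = 1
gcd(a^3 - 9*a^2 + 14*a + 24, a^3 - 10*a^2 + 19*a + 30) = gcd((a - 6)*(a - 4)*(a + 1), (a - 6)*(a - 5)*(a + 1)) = a^2 - 5*a - 6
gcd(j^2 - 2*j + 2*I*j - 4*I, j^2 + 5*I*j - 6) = j + 2*I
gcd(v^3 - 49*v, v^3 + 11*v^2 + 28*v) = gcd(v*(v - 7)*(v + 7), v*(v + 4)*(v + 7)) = v^2 + 7*v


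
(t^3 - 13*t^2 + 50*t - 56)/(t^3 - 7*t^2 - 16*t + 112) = (t - 2)/(t + 4)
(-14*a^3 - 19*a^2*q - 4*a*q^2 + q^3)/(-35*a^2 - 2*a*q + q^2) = (2*a^2 + 3*a*q + q^2)/(5*a + q)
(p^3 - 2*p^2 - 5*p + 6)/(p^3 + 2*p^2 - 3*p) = (p^2 - p - 6)/(p*(p + 3))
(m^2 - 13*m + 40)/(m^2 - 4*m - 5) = (m - 8)/(m + 1)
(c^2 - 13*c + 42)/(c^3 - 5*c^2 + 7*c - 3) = (c^2 - 13*c + 42)/(c^3 - 5*c^2 + 7*c - 3)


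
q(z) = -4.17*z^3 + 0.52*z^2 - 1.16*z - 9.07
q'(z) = -12.51*z^2 + 1.04*z - 1.16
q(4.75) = -449.75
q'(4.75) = -278.48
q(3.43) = -175.21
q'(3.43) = -144.77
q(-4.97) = 521.46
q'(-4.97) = -315.34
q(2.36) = -63.72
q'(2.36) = -68.38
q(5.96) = -880.34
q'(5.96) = -439.34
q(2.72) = -92.29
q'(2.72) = -90.89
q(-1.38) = 4.48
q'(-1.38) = -26.42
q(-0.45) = -8.06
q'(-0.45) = -4.16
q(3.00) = -120.46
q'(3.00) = -110.63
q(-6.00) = 917.33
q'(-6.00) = -457.76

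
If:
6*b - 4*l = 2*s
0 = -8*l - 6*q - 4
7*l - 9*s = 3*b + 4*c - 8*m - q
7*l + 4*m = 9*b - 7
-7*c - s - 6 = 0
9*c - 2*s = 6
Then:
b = -904/345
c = -6/23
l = -212/115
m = -2033/460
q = 206/115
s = -96/23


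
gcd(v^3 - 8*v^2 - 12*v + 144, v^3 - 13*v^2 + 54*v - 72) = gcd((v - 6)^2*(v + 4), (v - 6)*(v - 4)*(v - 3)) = v - 6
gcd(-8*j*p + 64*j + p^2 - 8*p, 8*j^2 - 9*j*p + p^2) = -8*j + p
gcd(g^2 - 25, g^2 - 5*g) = g - 5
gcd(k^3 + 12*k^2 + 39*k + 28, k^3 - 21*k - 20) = k^2 + 5*k + 4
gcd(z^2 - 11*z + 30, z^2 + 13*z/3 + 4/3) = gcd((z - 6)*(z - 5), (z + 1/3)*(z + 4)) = 1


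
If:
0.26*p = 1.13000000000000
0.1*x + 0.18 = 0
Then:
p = 4.35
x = -1.80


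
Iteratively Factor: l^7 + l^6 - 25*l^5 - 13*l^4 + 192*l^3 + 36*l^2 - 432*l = (l + 4)*(l^6 - 3*l^5 - 13*l^4 + 39*l^3 + 36*l^2 - 108*l) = (l + 2)*(l + 4)*(l^5 - 5*l^4 - 3*l^3 + 45*l^2 - 54*l) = (l - 2)*(l + 2)*(l + 4)*(l^4 - 3*l^3 - 9*l^2 + 27*l) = (l - 3)*(l - 2)*(l + 2)*(l + 4)*(l^3 - 9*l) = (l - 3)*(l - 2)*(l + 2)*(l + 3)*(l + 4)*(l^2 - 3*l) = (l - 3)^2*(l - 2)*(l + 2)*(l + 3)*(l + 4)*(l)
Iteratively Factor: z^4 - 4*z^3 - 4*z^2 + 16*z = (z)*(z^3 - 4*z^2 - 4*z + 16) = z*(z + 2)*(z^2 - 6*z + 8) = z*(z - 2)*(z + 2)*(z - 4)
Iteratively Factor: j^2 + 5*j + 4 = (j + 4)*(j + 1)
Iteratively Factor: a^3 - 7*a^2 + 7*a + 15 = (a - 3)*(a^2 - 4*a - 5) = (a - 3)*(a + 1)*(a - 5)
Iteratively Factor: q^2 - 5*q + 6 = (q - 3)*(q - 2)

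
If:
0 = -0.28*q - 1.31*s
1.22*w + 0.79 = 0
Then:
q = -4.67857142857143*s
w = -0.65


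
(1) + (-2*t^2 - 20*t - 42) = -2*t^2 - 20*t - 41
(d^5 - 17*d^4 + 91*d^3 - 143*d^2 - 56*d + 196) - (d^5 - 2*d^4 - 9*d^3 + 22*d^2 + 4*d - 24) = -15*d^4 + 100*d^3 - 165*d^2 - 60*d + 220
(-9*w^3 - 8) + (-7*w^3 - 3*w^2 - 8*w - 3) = -16*w^3 - 3*w^2 - 8*w - 11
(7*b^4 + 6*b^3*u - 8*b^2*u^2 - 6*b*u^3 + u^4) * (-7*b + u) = -49*b^5 - 35*b^4*u + 62*b^3*u^2 + 34*b^2*u^3 - 13*b*u^4 + u^5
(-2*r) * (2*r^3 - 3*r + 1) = -4*r^4 + 6*r^2 - 2*r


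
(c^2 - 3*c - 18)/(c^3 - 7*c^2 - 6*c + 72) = 1/(c - 4)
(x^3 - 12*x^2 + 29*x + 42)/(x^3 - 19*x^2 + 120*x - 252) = (x + 1)/(x - 6)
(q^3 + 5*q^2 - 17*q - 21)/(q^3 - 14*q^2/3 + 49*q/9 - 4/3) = 9*(q^2 + 8*q + 7)/(9*q^2 - 15*q + 4)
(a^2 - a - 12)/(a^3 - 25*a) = (a^2 - a - 12)/(a*(a^2 - 25))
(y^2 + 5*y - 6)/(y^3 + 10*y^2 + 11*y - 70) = (y^2 + 5*y - 6)/(y^3 + 10*y^2 + 11*y - 70)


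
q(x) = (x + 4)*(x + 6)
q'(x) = 2*x + 10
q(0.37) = 27.84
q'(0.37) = 10.74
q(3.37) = 69.06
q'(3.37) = 16.74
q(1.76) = 44.70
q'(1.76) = 13.52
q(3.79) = 76.26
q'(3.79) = 17.58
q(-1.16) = 13.75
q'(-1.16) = 7.68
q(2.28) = 52.00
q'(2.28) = 14.56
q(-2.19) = 6.90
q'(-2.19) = 5.62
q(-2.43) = 5.60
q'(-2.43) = 5.14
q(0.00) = 24.00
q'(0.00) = 10.00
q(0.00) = 24.00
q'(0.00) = 10.00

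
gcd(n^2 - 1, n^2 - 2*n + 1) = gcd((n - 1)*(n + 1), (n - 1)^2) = n - 1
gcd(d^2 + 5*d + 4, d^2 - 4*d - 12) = 1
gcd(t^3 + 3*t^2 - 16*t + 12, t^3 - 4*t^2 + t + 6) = t - 2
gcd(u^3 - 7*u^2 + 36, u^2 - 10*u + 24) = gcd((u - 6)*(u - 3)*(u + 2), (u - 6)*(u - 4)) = u - 6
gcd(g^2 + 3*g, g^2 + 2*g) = g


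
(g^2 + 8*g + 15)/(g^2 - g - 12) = (g + 5)/(g - 4)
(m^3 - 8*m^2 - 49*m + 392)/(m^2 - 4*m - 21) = (m^2 - m - 56)/(m + 3)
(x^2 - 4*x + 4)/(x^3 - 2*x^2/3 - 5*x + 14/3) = 3*(x - 2)/(3*x^2 + 4*x - 7)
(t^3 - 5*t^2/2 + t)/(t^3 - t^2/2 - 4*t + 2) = t/(t + 2)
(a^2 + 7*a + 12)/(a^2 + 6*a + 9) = (a + 4)/(a + 3)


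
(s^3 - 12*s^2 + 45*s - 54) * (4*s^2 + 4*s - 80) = 4*s^5 - 44*s^4 + 52*s^3 + 924*s^2 - 3816*s + 4320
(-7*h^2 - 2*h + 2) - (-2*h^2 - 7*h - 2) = -5*h^2 + 5*h + 4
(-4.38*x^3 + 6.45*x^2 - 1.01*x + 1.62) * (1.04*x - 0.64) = -4.5552*x^4 + 9.5112*x^3 - 5.1784*x^2 + 2.3312*x - 1.0368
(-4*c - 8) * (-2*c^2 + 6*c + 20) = 8*c^3 - 8*c^2 - 128*c - 160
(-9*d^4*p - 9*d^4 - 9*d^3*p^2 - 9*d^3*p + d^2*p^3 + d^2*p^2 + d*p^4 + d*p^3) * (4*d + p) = -36*d^5*p - 36*d^5 - 45*d^4*p^2 - 45*d^4*p - 5*d^3*p^3 - 5*d^3*p^2 + 5*d^2*p^4 + 5*d^2*p^3 + d*p^5 + d*p^4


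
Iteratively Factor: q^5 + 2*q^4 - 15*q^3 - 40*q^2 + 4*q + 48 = (q + 2)*(q^4 - 15*q^2 - 10*q + 24) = (q + 2)*(q + 3)*(q^3 - 3*q^2 - 6*q + 8) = (q - 4)*(q + 2)*(q + 3)*(q^2 + q - 2) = (q - 4)*(q - 1)*(q + 2)*(q + 3)*(q + 2)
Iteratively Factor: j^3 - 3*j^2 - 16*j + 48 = (j - 3)*(j^2 - 16) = (j - 4)*(j - 3)*(j + 4)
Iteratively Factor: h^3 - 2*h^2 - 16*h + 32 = (h - 4)*(h^2 + 2*h - 8) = (h - 4)*(h + 4)*(h - 2)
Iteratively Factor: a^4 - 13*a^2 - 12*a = (a)*(a^3 - 13*a - 12) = a*(a - 4)*(a^2 + 4*a + 3) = a*(a - 4)*(a + 1)*(a + 3)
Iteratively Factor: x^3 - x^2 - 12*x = (x - 4)*(x^2 + 3*x) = x*(x - 4)*(x + 3)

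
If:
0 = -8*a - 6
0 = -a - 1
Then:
No Solution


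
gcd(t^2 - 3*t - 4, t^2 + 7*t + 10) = 1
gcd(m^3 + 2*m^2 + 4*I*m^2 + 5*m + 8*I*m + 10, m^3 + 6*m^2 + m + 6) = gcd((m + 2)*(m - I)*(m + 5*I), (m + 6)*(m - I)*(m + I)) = m - I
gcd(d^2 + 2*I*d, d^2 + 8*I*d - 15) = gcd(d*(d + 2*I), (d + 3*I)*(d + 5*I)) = 1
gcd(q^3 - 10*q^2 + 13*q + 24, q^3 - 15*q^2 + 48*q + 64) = q^2 - 7*q - 8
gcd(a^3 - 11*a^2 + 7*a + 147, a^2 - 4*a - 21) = a^2 - 4*a - 21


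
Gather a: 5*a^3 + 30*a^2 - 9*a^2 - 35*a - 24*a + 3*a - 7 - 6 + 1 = 5*a^3 + 21*a^2 - 56*a - 12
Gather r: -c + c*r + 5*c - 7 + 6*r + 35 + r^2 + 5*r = 4*c + r^2 + r*(c + 11) + 28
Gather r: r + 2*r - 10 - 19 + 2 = 3*r - 27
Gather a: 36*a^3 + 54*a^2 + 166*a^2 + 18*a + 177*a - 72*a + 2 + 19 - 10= 36*a^3 + 220*a^2 + 123*a + 11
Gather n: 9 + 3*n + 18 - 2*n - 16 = n + 11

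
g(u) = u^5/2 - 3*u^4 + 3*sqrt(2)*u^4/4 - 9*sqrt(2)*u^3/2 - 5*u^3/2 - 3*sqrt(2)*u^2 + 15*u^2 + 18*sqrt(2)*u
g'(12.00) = 34889.68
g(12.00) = 70739.45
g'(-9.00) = 19735.50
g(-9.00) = -35144.44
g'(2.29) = -89.13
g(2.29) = -13.59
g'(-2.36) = 6.09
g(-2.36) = 19.59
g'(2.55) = -115.52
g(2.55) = -40.20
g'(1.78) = -39.15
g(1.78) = 18.87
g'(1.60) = -23.59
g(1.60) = 24.49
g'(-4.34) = 952.29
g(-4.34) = -641.17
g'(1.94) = -54.11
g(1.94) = 11.42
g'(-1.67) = -29.06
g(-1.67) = 7.19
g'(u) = 5*u^4/2 - 12*u^3 + 3*sqrt(2)*u^3 - 27*sqrt(2)*u^2/2 - 15*u^2/2 - 6*sqrt(2)*u + 30*u + 18*sqrt(2)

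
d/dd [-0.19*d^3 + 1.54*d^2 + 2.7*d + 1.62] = -0.57*d^2 + 3.08*d + 2.7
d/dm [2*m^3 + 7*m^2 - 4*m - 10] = 6*m^2 + 14*m - 4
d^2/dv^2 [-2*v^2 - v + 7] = -4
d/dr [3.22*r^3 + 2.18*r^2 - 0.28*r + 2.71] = 9.66*r^2 + 4.36*r - 0.28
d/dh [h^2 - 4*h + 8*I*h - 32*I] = 2*h - 4 + 8*I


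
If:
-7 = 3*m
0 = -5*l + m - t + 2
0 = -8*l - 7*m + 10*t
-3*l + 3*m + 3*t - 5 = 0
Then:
No Solution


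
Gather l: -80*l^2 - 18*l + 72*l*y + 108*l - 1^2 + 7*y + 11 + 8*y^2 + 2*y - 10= -80*l^2 + l*(72*y + 90) + 8*y^2 + 9*y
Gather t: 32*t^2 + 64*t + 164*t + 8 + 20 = 32*t^2 + 228*t + 28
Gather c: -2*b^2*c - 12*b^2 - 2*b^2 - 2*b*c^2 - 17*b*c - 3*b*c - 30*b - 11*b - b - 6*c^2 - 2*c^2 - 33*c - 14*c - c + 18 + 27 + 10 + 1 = -14*b^2 - 42*b + c^2*(-2*b - 8) + c*(-2*b^2 - 20*b - 48) + 56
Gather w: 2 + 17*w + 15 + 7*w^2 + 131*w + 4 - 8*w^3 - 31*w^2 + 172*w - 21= -8*w^3 - 24*w^2 + 320*w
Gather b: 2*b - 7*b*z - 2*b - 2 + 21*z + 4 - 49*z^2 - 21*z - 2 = -7*b*z - 49*z^2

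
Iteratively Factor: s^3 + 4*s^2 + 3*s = (s + 1)*(s^2 + 3*s) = s*(s + 1)*(s + 3)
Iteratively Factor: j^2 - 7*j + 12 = (j - 3)*(j - 4)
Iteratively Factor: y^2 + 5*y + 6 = (y + 3)*(y + 2)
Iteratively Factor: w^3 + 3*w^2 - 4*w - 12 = (w - 2)*(w^2 + 5*w + 6) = (w - 2)*(w + 3)*(w + 2)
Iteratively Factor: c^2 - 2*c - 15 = (c + 3)*(c - 5)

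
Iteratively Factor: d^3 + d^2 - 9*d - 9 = (d + 1)*(d^2 - 9) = (d - 3)*(d + 1)*(d + 3)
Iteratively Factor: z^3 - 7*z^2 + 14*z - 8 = (z - 2)*(z^2 - 5*z + 4) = (z - 4)*(z - 2)*(z - 1)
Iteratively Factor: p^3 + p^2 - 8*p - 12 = (p + 2)*(p^2 - p - 6) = (p - 3)*(p + 2)*(p + 2)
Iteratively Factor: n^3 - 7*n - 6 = (n - 3)*(n^2 + 3*n + 2) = (n - 3)*(n + 2)*(n + 1)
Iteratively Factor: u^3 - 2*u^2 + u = (u - 1)*(u^2 - u) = (u - 1)^2*(u)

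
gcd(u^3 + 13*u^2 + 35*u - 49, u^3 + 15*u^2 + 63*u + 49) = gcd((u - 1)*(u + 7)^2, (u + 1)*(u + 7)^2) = u^2 + 14*u + 49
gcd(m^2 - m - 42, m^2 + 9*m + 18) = m + 6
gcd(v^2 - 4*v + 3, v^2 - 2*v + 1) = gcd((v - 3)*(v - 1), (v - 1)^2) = v - 1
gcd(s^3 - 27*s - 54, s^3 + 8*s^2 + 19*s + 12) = s + 3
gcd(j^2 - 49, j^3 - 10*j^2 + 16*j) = 1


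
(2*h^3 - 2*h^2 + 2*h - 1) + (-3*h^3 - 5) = -h^3 - 2*h^2 + 2*h - 6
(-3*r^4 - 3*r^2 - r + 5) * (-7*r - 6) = 21*r^5 + 18*r^4 + 21*r^3 + 25*r^2 - 29*r - 30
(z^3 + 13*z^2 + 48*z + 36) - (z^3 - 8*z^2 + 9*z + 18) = 21*z^2 + 39*z + 18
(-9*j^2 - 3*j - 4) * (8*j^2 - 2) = -72*j^4 - 24*j^3 - 14*j^2 + 6*j + 8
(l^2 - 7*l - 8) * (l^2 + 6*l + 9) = l^4 - l^3 - 41*l^2 - 111*l - 72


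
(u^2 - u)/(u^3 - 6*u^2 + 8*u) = (u - 1)/(u^2 - 6*u + 8)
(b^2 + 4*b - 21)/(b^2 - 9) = (b + 7)/(b + 3)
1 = 1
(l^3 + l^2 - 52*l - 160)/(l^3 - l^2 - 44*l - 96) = (l + 5)/(l + 3)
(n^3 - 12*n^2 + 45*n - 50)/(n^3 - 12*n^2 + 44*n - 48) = (n^2 - 10*n + 25)/(n^2 - 10*n + 24)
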